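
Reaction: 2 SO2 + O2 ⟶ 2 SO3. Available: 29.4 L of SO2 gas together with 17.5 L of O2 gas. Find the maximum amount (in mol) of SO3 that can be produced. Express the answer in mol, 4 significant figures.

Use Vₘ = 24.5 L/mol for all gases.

1.200 mol

n(SO2) = 29.40 / 24.5 = 1.200 mol
n(O2) = 17.50 / 24.5 = 0.7143 mol
n/ν for SO2 = 1.200/2 = 0.6000
n/ν for O2 = 0.7143/1 = 0.7143
Smallest n/ν is SO2 → limiting reagent.
n(SO3) = (2/2) × 1.200 = 1.200 mol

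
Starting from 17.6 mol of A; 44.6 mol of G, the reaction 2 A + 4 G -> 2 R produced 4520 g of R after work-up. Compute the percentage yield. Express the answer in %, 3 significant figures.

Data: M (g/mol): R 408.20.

62.9 %

n(A) = 17.60 mol
n(G) = 44.60 mol
n/ν for A = 17.60/2 = 8.800
n/ν for G = 44.60/4 = 11.15
Smallest n/ν is A → limiting reagent.
theoretical n(R) = (2/2) × 17.60 = 17.60 mol → 7184 g
% yield = 4520 / 7184 × 100 = 62.92 %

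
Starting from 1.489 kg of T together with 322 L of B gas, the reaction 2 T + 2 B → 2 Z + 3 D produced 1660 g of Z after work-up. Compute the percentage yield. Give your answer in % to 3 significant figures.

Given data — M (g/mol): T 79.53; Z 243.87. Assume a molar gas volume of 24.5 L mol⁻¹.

51.8 %

n(T) = 1.489×1000 / 79.53 = 18.72 mol
n(B) = 322.0 / 24.5 = 13.14 mol
n/ν for T = 18.72/2 = 9.360
n/ν for B = 13.14/2 = 6.570
Smallest n/ν is B → limiting reagent.
theoretical n(Z) = (2/2) × 13.14 = 13.14 mol → 3204 g
% yield = 1660 / 3204 × 100 = 51.81 %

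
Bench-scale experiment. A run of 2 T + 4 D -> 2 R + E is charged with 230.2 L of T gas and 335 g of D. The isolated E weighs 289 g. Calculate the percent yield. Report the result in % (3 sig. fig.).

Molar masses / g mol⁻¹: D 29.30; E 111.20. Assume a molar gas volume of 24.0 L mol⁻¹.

90.9 %

n(T) = 230.2 / 24.0 = 9.592 mol
n(D) = 335.0 / 29.30 = 11.43 mol
n/ν → T: 4.796, D: 2.858; D is limiting.
theoretical n(E) = (1/4) × 11.43 = 2.858 mol → 317.8 g
% yield = 289 / 317.8 × 100 = 90.94 %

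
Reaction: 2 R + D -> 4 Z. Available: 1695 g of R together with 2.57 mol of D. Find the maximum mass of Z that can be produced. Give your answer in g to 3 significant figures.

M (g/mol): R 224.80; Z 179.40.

1840 g

n(R) = 1695 / 224.80 = 7.540 mol
n(D) = 2.570 mol
n/ν → R: 3.770, D: 2.570; D is limiting.
n(Z) = (4/1) × 2.570 = 10.28 mol
mass = 10.28 × 179.40 = 1844 g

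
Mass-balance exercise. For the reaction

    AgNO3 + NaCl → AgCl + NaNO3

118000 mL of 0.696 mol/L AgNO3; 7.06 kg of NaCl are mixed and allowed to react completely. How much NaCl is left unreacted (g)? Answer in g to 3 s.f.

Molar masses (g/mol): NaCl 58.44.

2260 g

n(AgNO3) = 0.696 × 118000/1000 = 82.13 mol
n(NaCl) = 7.060×1000 / 58.44 = 120.8 mol
n/ν for AgNO3 = 82.13/1 = 82.13
n/ν for NaCl = 120.8/1 = 120.8
Smallest n/ν is AgNO3 → limiting reagent.
NaCl consumed = (1/1) × 82.13 = 82.13 mol
NaCl remaining = 120.8 − 82.13 = 38.67 mol
mass = 38.67 × 58.44 = 2260 g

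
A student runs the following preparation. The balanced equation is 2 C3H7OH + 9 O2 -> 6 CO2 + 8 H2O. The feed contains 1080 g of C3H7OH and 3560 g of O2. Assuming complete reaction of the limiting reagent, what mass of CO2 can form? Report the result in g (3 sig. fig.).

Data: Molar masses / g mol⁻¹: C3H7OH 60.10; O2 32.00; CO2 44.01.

n(C3H7OH) = 1080 / 60.10 = 17.97 mol
n(O2) = 3560 / 32.00 = 111.3 mol
n/ν for C3H7OH = 17.97/2 = 8.985
n/ν for O2 = 111.3/9 = 12.37
Smallest n/ν is C3H7OH → limiting reagent.
n(CO2) = (6/2) × 17.97 = 53.91 mol
mass = 53.91 × 44.01 = 2373 g

2370 g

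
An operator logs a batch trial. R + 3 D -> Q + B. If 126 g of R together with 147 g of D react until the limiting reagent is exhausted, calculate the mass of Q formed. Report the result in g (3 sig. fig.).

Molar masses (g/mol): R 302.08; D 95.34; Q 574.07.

239 g

n(R) = 126.0 / 302.08 = 0.4171 mol
n(D) = 147.0 / 95.34 = 1.542 mol
n/ν for R = 0.4171/1 = 0.4171
n/ν for D = 1.542/3 = 0.5140
Smallest n/ν is R → limiting reagent.
n(Q) = (1/1) × 0.4171 = 0.4171 mol
mass = 0.4171 × 574.07 = 239.4 g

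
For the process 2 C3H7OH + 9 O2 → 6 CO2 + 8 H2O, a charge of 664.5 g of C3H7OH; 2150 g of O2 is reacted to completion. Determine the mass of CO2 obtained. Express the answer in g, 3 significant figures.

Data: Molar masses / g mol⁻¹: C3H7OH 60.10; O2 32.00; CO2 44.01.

1460 g

n(C3H7OH) = 664.5 / 60.10 = 11.06 mol
n(O2) = 2150 / 32.00 = 67.19 mol
n/ν → C3H7OH: 5.530, O2: 7.466; C3H7OH is limiting.
n(CO2) = (6/2) × 11.06 = 33.18 mol
mass = 33.18 × 44.01 = 1460 g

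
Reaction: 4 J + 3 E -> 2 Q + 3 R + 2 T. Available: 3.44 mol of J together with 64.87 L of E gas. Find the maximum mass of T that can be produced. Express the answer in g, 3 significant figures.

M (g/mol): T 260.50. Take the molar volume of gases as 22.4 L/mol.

448 g

n(J) = 3.440 mol
n(E) = 64.87 / 22.4 = 2.896 mol
n/ν → J: 0.8600, E: 0.9653; J is limiting.
n(T) = (2/4) × 3.440 = 1.720 mol
mass = 1.720 × 260.50 = 448.1 g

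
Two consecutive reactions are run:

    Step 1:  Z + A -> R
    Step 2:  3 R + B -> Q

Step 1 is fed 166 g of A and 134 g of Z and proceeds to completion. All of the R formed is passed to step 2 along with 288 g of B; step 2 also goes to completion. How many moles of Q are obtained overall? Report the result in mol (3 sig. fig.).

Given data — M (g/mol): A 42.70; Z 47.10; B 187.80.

0.948 mol

Step 1:
n(A) = 166.0 / 42.70 = 3.888 mol
n(Z) = 134.0 / 47.10 = 2.845 mol
n/ν for A = 3.888/1 = 3.888
n/ν for Z = 2.845/1 = 2.845
Smallest n/ν is Z → limiting reagent.
n(R) produced = (1/1) × 2.845 = 2.845 mol
Step 2:
n(R) available = 2.845 mol
n(B) = 288.0 / 187.80 = 1.534 mol
n/ν for R = 2.845/3 = 0.9483
n/ν for B = 1.534/1 = 1.534
Smallest n/ν is R → limiting reagent.
n(Q) = (1/3) × 2.845 = 0.9483 mol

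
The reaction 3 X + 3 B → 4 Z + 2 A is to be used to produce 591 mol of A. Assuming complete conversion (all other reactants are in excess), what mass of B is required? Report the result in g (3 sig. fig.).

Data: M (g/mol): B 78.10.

69200 g

n(A) = 591.0 mol
n(B) = (3/2) × 591.0 = 886.5 mol
mass = 886.5 × 78.10 = 69240 g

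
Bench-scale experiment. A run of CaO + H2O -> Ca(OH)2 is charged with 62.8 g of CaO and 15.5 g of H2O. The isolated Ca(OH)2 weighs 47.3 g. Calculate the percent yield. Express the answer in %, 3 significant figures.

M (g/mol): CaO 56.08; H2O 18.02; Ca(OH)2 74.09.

n(CaO) = 62.80 / 56.08 = 1.120 mol
n(H2O) = 15.50 / 18.02 = 0.8602 mol
n/ν → CaO: 1.120, H2O: 0.8602; H2O is limiting.
theoretical n(Ca(OH)2) = (1/1) × 0.8602 = 0.8602 mol → 63.73 g
% yield = 47.3 / 63.73 × 100 = 74.22 %

74.2 %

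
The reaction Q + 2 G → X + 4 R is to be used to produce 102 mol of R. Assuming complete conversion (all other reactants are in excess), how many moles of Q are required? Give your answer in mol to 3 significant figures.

n(R) = 102.0 mol
n(Q) = (1/4) × 102.0 = 25.50 mol

25.5 mol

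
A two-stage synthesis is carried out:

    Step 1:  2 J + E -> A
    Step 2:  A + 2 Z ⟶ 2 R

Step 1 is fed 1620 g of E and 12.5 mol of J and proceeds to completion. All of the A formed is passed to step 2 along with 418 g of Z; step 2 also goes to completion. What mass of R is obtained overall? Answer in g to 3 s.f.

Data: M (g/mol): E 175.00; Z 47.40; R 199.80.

1760 g

Step 1:
n(E) = 1620 / 175.00 = 9.257 mol
n(J) = 12.50 mol
n/ν → E: 9.257, J: 6.250; J is limiting.
n(A) produced = (1/2) × 12.50 = 6.250 mol
Step 2:
n(A) available = 6.250 mol
n(Z) = 418.0 / 47.40 = 8.819 mol
n/ν → A: 6.250, Z: 4.410; Z is limiting.
n(R) = (2/2) × 8.819 = 8.819 mol
mass = 8.819 × 199.80 = 1762 g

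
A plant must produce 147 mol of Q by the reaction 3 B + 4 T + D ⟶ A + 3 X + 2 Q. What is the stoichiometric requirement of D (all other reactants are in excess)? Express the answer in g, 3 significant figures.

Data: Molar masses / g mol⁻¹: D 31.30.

2300 g

n(Q) = 147.0 mol
n(D) = (1/2) × 147.0 = 73.50 mol
mass = 73.50 × 31.30 = 2301 g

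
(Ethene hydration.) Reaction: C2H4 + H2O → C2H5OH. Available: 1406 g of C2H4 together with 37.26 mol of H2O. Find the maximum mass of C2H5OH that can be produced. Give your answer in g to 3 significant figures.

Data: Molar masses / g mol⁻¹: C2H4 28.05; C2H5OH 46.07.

n(C2H4) = 1406 / 28.05 = 50.12 mol
n(H2O) = 37.26 mol
n/ν → C2H4: 50.12, H2O: 37.26; H2O is limiting.
n(C2H5OH) = (1/1) × 37.26 = 37.26 mol
mass = 37.26 × 46.07 = 1717 g

1720 g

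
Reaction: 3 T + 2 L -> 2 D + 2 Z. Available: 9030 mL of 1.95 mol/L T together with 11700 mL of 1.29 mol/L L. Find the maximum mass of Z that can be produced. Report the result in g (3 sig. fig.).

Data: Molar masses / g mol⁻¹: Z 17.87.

n(T) = 1.95 × 9030/1000 = 17.61 mol
n(L) = 1.29 × 11700/1000 = 15.09 mol
n/ν for T = 17.61/3 = 5.870
n/ν for L = 15.09/2 = 7.545
Smallest n/ν is T → limiting reagent.
n(Z) = (2/3) × 17.61 = 11.74 mol
mass = 11.74 × 17.87 = 209.8 g

210 g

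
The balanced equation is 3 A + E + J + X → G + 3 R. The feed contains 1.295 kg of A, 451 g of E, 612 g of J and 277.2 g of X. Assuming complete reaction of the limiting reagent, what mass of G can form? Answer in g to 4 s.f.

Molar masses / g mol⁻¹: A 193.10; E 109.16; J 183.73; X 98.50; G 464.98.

n(A) = 1.295×1000 / 193.10 = 6.706 mol
n(E) = 451.0 / 109.16 = 4.132 mol
n(J) = 612.0 / 183.73 = 3.331 mol
n(X) = 277.2 / 98.50 = 2.814 mol
n/ν → A: 2.235, E: 4.132, J: 3.331, X: 2.814; A is limiting.
n(G) = (1/3) × 6.706 = 2.235 mol
mass = 2.235 × 464.98 = 1039 g

1039 g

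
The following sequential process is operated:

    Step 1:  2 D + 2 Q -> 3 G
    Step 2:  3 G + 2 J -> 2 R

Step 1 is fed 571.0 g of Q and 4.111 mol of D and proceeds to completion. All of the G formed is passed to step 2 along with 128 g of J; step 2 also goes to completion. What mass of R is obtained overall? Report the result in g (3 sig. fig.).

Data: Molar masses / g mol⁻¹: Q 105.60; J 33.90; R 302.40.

1140 g

Step 1:
n(Q) = 571.0 / 105.60 = 5.407 mol
n(D) = 4.111 mol
n/ν for Q = 5.407/2 = 2.704
n/ν for D = 4.111/2 = 2.056
Smallest n/ν is D → limiting reagent.
n(G) produced = (3/2) × 4.111 = 6.167 mol
Step 2:
n(G) available = 6.167 mol
n(J) = 128.0 / 33.90 = 3.776 mol
n/ν for G = 6.167/3 = 2.056
n/ν for J = 3.776/2 = 1.888
Smallest n/ν is J → limiting reagent.
n(R) = (2/2) × 3.776 = 3.776 mol
mass = 3.776 × 302.40 = 1142 g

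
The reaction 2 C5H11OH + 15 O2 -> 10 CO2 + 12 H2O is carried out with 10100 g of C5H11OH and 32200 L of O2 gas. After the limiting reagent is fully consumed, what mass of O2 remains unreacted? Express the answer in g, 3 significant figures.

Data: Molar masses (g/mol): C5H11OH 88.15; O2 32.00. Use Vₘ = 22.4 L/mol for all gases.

n(C5H11OH) = 10100 / 88.15 = 114.6 mol
n(O2) = 32200 / 22.4 = 1438 mol
n/ν → C5H11OH: 57.30, O2: 95.87; C5H11OH is limiting.
O2 consumed = (15/2) × 114.6 = 859.5 mol
O2 remaining = 1438 − 859.5 = 578.5 mol
mass = 578.5 × 32.00 = 18510 g

18500 g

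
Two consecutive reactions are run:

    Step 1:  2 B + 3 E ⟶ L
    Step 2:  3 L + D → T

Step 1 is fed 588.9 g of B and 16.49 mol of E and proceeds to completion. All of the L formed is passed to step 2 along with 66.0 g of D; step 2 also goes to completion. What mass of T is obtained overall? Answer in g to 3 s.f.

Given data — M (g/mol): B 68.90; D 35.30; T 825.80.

1180 g

Step 1:
n(B) = 588.9 / 68.90 = 8.547 mol
n(E) = 16.49 mol
n/ν for B = 8.547/2 = 4.274
n/ν for E = 16.49/3 = 5.497
Smallest n/ν is B → limiting reagent.
n(L) produced = (1/2) × 8.547 = 4.274 mol
Step 2:
n(L) available = 4.274 mol
n(D) = 66.00 / 35.30 = 1.870 mol
n/ν for L = 4.274/3 = 1.425
n/ν for D = 1.870/1 = 1.870
Smallest n/ν is L → limiting reagent.
n(T) = (1/3) × 4.274 = 1.425 mol
mass = 1.425 × 825.80 = 1177 g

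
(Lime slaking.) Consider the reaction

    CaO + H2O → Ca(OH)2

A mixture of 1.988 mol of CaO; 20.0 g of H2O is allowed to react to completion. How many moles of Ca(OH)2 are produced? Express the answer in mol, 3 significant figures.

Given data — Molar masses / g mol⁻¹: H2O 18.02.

1.11 mol

n(CaO) = 1.988 mol
n(H2O) = 20.00 / 18.02 = 1.110 mol
n/ν → CaO: 1.988, H2O: 1.110; H2O is limiting.
n(Ca(OH)2) = (1/1) × 1.110 = 1.110 mol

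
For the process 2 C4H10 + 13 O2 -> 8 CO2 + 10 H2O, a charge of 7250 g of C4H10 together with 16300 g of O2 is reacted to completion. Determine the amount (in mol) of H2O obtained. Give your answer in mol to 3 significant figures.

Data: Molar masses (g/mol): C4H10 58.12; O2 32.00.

n(C4H10) = 7250 / 58.12 = 124.7 mol
n(O2) = 16300 / 32.00 = 509.4 mol
n/ν for C4H10 = 124.7/2 = 62.35
n/ν for O2 = 509.4/13 = 39.18
Smallest n/ν is O2 → limiting reagent.
n(H2O) = (10/13) × 509.4 = 391.8 mol

392 mol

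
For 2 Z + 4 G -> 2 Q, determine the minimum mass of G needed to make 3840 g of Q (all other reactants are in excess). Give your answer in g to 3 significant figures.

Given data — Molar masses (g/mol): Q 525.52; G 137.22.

n(Q) = 3840 / 525.52 = 7.307 mol
n(G) = (4/2) × 7.307 = 14.61 mol
mass = 14.61 × 137.22 = 2005 g

2010 g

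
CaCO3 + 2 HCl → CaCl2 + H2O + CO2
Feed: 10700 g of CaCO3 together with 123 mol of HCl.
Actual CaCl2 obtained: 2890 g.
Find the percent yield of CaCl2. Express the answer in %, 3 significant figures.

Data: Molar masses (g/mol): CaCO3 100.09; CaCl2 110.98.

n(CaCO3) = 10700 / 100.09 = 106.9 mol
n(HCl) = 123.0 mol
n/ν → CaCO3: 106.9, HCl: 61.50; HCl is limiting.
theoretical n(CaCl2) = (1/2) × 123.0 = 61.50 mol → 6825 g
% yield = 2890 / 6825 × 100 = 42.34 %

42.3 %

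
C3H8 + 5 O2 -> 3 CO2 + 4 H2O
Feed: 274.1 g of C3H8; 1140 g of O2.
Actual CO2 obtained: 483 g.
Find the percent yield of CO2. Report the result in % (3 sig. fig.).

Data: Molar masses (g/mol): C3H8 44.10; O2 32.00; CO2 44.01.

n(C3H8) = 274.1 / 44.10 = 6.215 mol
n(O2) = 1140 / 32.00 = 35.63 mol
n/ν for C3H8 = 6.215/1 = 6.215
n/ν for O2 = 35.63/5 = 7.126
Smallest n/ν is C3H8 → limiting reagent.
theoretical n(CO2) = (3/1) × 6.215 = 18.65 mol → 820.8 g
% yield = 483 / 820.8 × 100 = 58.85 %

58.9 %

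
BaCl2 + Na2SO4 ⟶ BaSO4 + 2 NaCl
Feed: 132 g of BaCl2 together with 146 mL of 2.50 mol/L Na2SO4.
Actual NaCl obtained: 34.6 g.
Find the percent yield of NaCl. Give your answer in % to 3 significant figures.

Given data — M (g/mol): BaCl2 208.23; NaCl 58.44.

n(BaCl2) = 132.0 / 208.23 = 0.6339 mol
n(Na2SO4) = 2.50 × 146.0/1000 = 0.3650 mol
n/ν for BaCl2 = 0.6339/1 = 0.6339
n/ν for Na2SO4 = 0.3650/1 = 0.3650
Smallest n/ν is Na2SO4 → limiting reagent.
theoretical n(NaCl) = (2/1) × 0.3650 = 0.7300 mol → 42.66 g
% yield = 34.6 / 42.66 × 100 = 81.11 %

81.1 %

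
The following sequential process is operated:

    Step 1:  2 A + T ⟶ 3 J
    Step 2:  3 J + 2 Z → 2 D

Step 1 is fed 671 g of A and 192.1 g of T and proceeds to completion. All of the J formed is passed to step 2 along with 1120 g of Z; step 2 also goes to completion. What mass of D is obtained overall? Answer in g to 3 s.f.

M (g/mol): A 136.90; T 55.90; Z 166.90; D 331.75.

1630 g

Step 1:
n(A) = 671.0 / 136.90 = 4.901 mol
n(T) = 192.1 / 55.90 = 3.436 mol
n/ν → A: 2.451, T: 3.436; A is limiting.
n(J) produced = (3/2) × 4.901 = 7.352 mol
Step 2:
n(J) available = 7.352 mol
n(Z) = 1120 / 166.90 = 6.711 mol
n/ν → J: 2.451, Z: 3.356; J is limiting.
n(D) = (2/3) × 7.352 = 4.901 mol
mass = 4.901 × 331.75 = 1626 g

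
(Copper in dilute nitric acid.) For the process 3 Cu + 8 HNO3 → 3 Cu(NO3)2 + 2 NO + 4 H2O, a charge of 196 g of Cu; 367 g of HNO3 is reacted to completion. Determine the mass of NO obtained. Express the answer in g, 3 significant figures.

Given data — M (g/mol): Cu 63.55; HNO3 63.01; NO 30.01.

43.7 g

n(Cu) = 196.0 / 63.55 = 3.084 mol
n(HNO3) = 367.0 / 63.01 = 5.824 mol
n/ν → Cu: 1.028, HNO3: 0.7280; HNO3 is limiting.
n(NO) = (2/8) × 5.824 = 1.456 mol
mass = 1.456 × 30.01 = 43.69 g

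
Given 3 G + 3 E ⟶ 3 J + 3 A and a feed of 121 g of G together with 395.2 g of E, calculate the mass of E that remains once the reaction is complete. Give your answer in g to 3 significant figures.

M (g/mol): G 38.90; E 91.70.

110 g

n(G) = 121.0 / 38.90 = 3.111 mol
n(E) = 395.2 / 91.70 = 4.310 mol
n/ν for G = 3.111/3 = 1.037
n/ν for E = 4.310/3 = 1.437
Smallest n/ν is G → limiting reagent.
E consumed = (3/3) × 3.111 = 3.111 mol
E remaining = 4.310 − 3.111 = 1.199 mol
mass = 1.199 × 91.70 = 109.9 g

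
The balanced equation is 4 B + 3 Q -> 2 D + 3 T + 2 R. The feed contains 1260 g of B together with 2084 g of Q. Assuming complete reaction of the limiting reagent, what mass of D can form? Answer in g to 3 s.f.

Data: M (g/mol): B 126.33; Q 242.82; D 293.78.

1470 g

n(B) = 1260 / 126.33 = 9.974 mol
n(Q) = 2084 / 242.82 = 8.582 mol
n/ν for B = 9.974/4 = 2.494
n/ν for Q = 8.582/3 = 2.861
Smallest n/ν is B → limiting reagent.
n(D) = (2/4) × 9.974 = 4.987 mol
mass = 4.987 × 293.78 = 1465 g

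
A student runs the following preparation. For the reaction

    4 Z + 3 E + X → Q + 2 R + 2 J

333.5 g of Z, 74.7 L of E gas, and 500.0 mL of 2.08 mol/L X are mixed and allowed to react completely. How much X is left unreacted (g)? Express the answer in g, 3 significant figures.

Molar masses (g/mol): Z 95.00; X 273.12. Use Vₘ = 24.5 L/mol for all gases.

44.3 g

n(Z) = 333.5 / 95.00 = 3.511 mol
n(E) = 74.70 / 24.5 = 3.049 mol
n(X) = 2.08 × 500.0/1000 = 1.040 mol
n/ν → Z: 0.8778, E: 1.016, X: 1.040; Z is limiting.
X consumed = (1/4) × 3.511 = 0.8778 mol
X remaining = 1.040 − 0.8778 = 0.1622 mol
mass = 0.1622 × 273.12 = 44.30 g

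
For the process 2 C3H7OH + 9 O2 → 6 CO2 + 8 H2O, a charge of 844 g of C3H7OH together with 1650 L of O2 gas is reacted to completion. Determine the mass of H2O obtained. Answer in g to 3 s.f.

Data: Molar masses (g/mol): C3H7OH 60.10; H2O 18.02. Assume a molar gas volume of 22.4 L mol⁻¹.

1010 g

n(C3H7OH) = 844.0 / 60.10 = 14.04 mol
n(O2) = 1650 / 22.4 = 73.66 mol
n/ν for C3H7OH = 14.04/2 = 7.020
n/ν for O2 = 73.66/9 = 8.184
Smallest n/ν is C3H7OH → limiting reagent.
n(H2O) = (8/2) × 14.04 = 56.16 mol
mass = 56.16 × 18.02 = 1012 g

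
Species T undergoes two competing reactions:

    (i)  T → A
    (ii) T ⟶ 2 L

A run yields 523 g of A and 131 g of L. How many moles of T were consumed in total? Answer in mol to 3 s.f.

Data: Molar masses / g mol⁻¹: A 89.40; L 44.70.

n(A) = 523 / 89.40 = 5.850 mol
n(L) = 131 / 44.70 = 2.931 mol
n(T) via (i) = (1/1)×5.850 = 5.850 mol
n(T) via (ii) = (1/2)×2.931 = 1.466 mol
total n(T) = 5.850 + 1.466 = 7.316 mol

7.32 mol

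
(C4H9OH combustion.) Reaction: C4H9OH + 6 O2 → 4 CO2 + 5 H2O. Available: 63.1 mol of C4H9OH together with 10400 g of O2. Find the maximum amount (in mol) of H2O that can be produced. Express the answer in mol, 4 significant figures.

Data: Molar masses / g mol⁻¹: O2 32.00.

270.8 mol

n(C4H9OH) = 63.10 mol
n(O2) = 10400 / 32.00 = 325.0 mol
n/ν → C4H9OH: 63.10, O2: 54.17; O2 is limiting.
n(H2O) = (5/6) × 325.0 = 270.8 mol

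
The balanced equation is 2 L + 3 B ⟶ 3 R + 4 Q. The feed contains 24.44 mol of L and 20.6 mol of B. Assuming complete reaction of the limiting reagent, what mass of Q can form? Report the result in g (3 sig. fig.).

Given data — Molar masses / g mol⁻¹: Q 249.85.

6860 g

n(L) = 24.44 mol
n(B) = 20.60 mol
n/ν for L = 24.44/2 = 12.22
n/ν for B = 20.60/3 = 6.867
Smallest n/ν is B → limiting reagent.
n(Q) = (4/3) × 20.60 = 27.47 mol
mass = 27.47 × 249.85 = 6863 g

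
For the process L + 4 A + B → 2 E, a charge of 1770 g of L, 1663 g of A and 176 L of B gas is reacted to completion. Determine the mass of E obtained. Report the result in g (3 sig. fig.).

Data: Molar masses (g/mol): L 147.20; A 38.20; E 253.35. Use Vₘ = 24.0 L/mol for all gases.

n(L) = 1770 / 147.20 = 12.02 mol
n(A) = 1663 / 38.20 = 43.53 mol
n(B) = 176.0 / 24.0 = 7.333 mol
n/ν for L = 12.02/1 = 12.02
n/ν for A = 43.53/4 = 10.88
n/ν for B = 7.333/1 = 7.333
Smallest n/ν is B → limiting reagent.
n(E) = (2/1) × 7.333 = 14.67 mol
mass = 14.67 × 253.35 = 3717 g

3720 g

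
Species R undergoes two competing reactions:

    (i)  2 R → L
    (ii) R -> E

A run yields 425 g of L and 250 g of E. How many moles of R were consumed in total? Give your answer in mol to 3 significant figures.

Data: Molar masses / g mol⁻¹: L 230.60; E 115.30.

n(L) = 425 / 230.60 = 1.843 mol
n(E) = 250 / 115.30 = 2.168 mol
n(R) via (i) = (2/1)×1.843 = 3.686 mol
n(R) via (ii) = (1/1)×2.168 = 2.168 mol
total n(R) = 3.686 + 2.168 = 5.854 mol

5.85 mol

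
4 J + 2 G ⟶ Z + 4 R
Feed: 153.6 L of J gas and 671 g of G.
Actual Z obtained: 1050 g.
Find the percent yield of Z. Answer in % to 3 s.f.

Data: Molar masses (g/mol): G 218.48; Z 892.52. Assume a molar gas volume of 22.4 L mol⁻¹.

n(J) = 153.6 / 22.4 = 6.857 mol
n(G) = 671.0 / 218.48 = 3.071 mol
n/ν for J = 6.857/4 = 1.714
n/ν for G = 3.071/2 = 1.536
Smallest n/ν is G → limiting reagent.
theoretical n(Z) = (1/2) × 3.071 = 1.536 mol → 1371 g
% yield = 1050 / 1371 × 100 = 76.59 %

76.6 %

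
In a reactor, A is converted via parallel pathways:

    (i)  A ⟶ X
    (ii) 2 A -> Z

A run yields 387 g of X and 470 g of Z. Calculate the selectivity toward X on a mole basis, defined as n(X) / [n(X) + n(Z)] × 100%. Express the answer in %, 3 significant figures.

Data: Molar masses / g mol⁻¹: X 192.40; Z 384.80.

62.2 %

n(X) = 387 / 192.40 = 2.011 mol
n(Z) = 470 / 384.80 = 1.221 mol
selectivity = 2.011/(2.011+1.221) × 100 = 62.22 %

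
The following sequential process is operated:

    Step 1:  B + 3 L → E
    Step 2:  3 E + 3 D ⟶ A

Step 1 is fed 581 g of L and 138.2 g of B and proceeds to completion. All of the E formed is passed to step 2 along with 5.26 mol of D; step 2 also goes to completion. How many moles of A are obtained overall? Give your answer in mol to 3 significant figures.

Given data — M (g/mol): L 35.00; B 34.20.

Step 1:
n(L) = 581.0 / 35.00 = 16.60 mol
n(B) = 138.2 / 34.20 = 4.041 mol
n/ν for L = 16.60/3 = 5.533
n/ν for B = 4.041/1 = 4.041
Smallest n/ν is B → limiting reagent.
n(E) produced = (1/1) × 4.041 = 4.041 mol
Step 2:
n(E) available = 4.041 mol
n(D) = 5.260 mol
n/ν for E = 4.041/3 = 1.347
n/ν for D = 5.260/3 = 1.753
Smallest n/ν is E → limiting reagent.
n(A) = (1/3) × 4.041 = 1.347 mol

1.35 mol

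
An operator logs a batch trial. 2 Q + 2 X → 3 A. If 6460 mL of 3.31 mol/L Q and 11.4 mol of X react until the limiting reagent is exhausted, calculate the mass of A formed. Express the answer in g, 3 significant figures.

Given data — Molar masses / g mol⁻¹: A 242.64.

4150 g

n(Q) = 3.31 × 6460/1000 = 21.38 mol
n(X) = 11.40 mol
n/ν for Q = 21.38/2 = 10.69
n/ν for X = 11.40/2 = 5.700
Smallest n/ν is X → limiting reagent.
n(A) = (3/2) × 11.40 = 17.10 mol
mass = 17.10 × 242.64 = 4149 g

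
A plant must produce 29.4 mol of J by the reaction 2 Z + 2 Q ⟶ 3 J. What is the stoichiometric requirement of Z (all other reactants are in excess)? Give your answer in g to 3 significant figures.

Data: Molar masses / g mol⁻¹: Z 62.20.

1220 g

n(J) = 29.40 mol
n(Z) = (2/3) × 29.40 = 19.60 mol
mass = 19.60 × 62.20 = 1219 g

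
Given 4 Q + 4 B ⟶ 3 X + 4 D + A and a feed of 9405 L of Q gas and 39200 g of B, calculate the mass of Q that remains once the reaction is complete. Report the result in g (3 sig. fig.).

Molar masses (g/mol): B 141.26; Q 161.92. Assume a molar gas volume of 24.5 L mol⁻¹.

17200 g

n(Q) = 9405 / 24.5 = 383.9 mol
n(B) = 39200 / 141.26 = 277.5 mol
n/ν for Q = 383.9/4 = 95.98
n/ν for B = 277.5/4 = 69.38
Smallest n/ν is B → limiting reagent.
Q consumed = (4/4) × 277.5 = 277.5 mol
Q remaining = 383.9 − 277.5 = 106.4 mol
mass = 106.4 × 161.92 = 17230 g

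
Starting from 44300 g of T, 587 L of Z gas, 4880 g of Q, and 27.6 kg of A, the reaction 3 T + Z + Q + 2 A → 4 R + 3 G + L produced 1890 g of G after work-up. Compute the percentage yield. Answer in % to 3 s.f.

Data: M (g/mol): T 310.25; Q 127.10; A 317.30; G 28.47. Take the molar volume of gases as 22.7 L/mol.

85.6 %

n(T) = 44300 / 310.25 = 142.8 mol
n(Z) = 587.0 / 22.7 = 25.86 mol
n(Q) = 4880 / 127.10 = 38.39 mol
n(A) = 27.60×1000 / 317.30 = 86.98 mol
n/ν for T = 142.8/3 = 47.60
n/ν for Z = 25.86/1 = 25.86
n/ν for Q = 38.39/1 = 38.39
n/ν for A = 86.98/2 = 43.49
Smallest n/ν is Z → limiting reagent.
theoretical n(G) = (3/1) × 25.86 = 77.58 mol → 2209 g
% yield = 1890 / 2209 × 100 = 85.56 %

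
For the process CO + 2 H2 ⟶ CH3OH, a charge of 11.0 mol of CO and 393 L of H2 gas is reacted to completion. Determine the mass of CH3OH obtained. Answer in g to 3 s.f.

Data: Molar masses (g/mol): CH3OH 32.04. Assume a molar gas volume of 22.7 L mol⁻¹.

n(CO) = 11.00 mol
n(H2) = 393.0 / 22.7 = 17.31 mol
n/ν for CO = 11.00/1 = 11.00
n/ν for H2 = 17.31/2 = 8.655
Smallest n/ν is H2 → limiting reagent.
n(CH3OH) = (1/2) × 17.31 = 8.655 mol
mass = 8.655 × 32.04 = 277.3 g

277 g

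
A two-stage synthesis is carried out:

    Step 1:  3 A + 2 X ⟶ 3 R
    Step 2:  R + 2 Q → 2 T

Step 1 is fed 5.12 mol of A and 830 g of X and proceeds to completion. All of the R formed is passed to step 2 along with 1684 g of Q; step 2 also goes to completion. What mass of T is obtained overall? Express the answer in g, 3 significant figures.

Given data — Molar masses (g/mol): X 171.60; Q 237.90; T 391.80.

Step 1:
n(A) = 5.120 mol
n(X) = 830.0 / 171.60 = 4.837 mol
n/ν → A: 1.707, X: 2.419; A is limiting.
n(R) produced = (3/3) × 5.120 = 5.120 mol
Step 2:
n(R) available = 5.120 mol
n(Q) = 1684 / 237.90 = 7.079 mol
n/ν → R: 5.120, Q: 3.540; Q is limiting.
n(T) = (2/2) × 7.079 = 7.079 mol
mass = 7.079 × 391.80 = 2774 g

2770 g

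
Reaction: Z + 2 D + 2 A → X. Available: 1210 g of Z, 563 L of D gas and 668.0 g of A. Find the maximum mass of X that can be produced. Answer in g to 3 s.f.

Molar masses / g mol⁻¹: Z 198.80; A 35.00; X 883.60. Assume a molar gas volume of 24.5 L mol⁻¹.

n(Z) = 1210 / 198.80 = 6.087 mol
n(D) = 563.0 / 24.5 = 22.98 mol
n(A) = 668.0 / 35.00 = 19.09 mol
n/ν for Z = 6.087/1 = 6.087
n/ν for D = 22.98/2 = 11.49
n/ν for A = 19.09/2 = 9.545
Smallest n/ν is Z → limiting reagent.
n(X) = (1/1) × 6.087 = 6.087 mol
mass = 6.087 × 883.60 = 5378 g

5380 g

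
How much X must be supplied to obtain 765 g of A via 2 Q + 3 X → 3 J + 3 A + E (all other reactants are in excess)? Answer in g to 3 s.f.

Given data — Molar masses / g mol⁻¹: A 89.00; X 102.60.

n(A) = 765 / 89.00 = 8.596 mol
n(X) = (3/3) × 8.596 = 8.596 mol
mass = 8.596 × 102.60 = 881.9 g

882 g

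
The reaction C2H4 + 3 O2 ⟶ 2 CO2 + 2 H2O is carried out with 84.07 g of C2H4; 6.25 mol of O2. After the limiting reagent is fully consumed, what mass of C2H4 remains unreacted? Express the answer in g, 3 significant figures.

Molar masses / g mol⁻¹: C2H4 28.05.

25.6 g

n(C2H4) = 84.07 / 28.05 = 2.997 mol
n(O2) = 6.250 mol
n/ν for C2H4 = 2.997/1 = 2.997
n/ν for O2 = 6.250/3 = 2.083
Smallest n/ν is O2 → limiting reagent.
C2H4 consumed = (1/3) × 6.250 = 2.083 mol
C2H4 remaining = 2.997 − 2.083 = 0.9140 mol
mass = 0.9140 × 28.05 = 25.64 g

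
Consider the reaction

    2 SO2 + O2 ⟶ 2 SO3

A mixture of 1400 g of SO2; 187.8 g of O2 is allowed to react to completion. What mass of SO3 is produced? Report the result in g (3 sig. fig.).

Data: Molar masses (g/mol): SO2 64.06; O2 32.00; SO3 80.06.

n(SO2) = 1400 / 64.06 = 21.85 mol
n(O2) = 187.8 / 32.00 = 5.869 mol
n/ν for SO2 = 21.85/2 = 10.93
n/ν for O2 = 5.869/1 = 5.869
Smallest n/ν is O2 → limiting reagent.
n(SO3) = (2/1) × 5.869 = 11.74 mol
mass = 11.74 × 80.06 = 939.9 g

940 g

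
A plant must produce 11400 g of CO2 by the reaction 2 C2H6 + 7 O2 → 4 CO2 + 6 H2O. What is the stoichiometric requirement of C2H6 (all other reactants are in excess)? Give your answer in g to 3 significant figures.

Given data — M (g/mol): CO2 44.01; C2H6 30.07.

n(CO2) = 11400 / 44.01 = 259.0 mol
n(C2H6) = (2/4) × 259.0 = 129.5 mol
mass = 129.5 × 30.07 = 3894 g

3890 g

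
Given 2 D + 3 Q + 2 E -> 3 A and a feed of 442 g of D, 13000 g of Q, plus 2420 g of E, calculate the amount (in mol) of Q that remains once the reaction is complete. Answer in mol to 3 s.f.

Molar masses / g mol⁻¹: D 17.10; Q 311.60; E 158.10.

18.8 mol

n(D) = 442.0 / 17.10 = 25.85 mol
n(Q) = 13000 / 311.60 = 41.72 mol
n(E) = 2420 / 158.10 = 15.31 mol
n/ν for D = 25.85/2 = 12.93
n/ν for Q = 41.72/3 = 13.91
n/ν for E = 15.31/2 = 7.655
Smallest n/ν is E → limiting reagent.
Q consumed = (3/2) × 15.31 = 22.97 mol
Q remaining = 41.72 − 22.97 = 18.75 mol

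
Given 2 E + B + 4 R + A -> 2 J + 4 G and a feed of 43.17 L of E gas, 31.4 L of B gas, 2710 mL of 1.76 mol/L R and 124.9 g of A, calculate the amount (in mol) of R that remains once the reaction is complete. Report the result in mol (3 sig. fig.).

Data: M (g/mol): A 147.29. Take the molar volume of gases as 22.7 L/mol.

n(E) = 43.17 / 22.7 = 1.902 mol
n(B) = 31.40 / 22.7 = 1.383 mol
n(R) = 1.76 × 2710/1000 = 4.770 mol
n(A) = 124.9 / 147.29 = 0.8480 mol
n/ν for E = 1.902/2 = 0.9510
n/ν for B = 1.383/1 = 1.383
n/ν for R = 4.770/4 = 1.193
n/ν for A = 0.8480/1 = 0.8480
Smallest n/ν is A → limiting reagent.
R consumed = (4/1) × 0.8480 = 3.392 mol
R remaining = 4.770 − 3.392 = 1.378 mol

1.38 mol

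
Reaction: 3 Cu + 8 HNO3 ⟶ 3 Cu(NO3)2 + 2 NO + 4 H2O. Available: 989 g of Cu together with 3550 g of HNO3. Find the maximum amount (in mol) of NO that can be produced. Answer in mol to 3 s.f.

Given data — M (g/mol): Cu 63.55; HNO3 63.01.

n(Cu) = 989.0 / 63.55 = 15.56 mol
n(HNO3) = 3550 / 63.01 = 56.34 mol
n/ν for Cu = 15.56/3 = 5.187
n/ν for HNO3 = 56.34/8 = 7.043
Smallest n/ν is Cu → limiting reagent.
n(NO) = (2/3) × 15.56 = 10.37 mol

10.4 mol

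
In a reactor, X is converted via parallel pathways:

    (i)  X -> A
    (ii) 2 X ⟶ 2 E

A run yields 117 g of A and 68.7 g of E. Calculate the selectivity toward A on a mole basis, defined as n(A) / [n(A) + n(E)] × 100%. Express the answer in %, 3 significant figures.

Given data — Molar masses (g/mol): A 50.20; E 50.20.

n(A) = 117 / 50.20 = 2.331 mol
n(E) = 68.7 / 50.20 = 1.369 mol
selectivity = 2.331/(2.331+1.369) × 100 = 63.00 %

63.0 %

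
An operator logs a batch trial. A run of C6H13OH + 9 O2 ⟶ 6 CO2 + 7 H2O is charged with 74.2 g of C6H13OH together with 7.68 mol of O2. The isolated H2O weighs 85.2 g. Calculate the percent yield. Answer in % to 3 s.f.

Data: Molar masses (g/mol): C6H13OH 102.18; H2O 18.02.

n(C6H13OH) = 74.20 / 102.18 = 0.7262 mol
n(O2) = 7.680 mol
n/ν for C6H13OH = 0.7262/1 = 0.7262
n/ν for O2 = 7.680/9 = 0.8533
Smallest n/ν is C6H13OH → limiting reagent.
theoretical n(H2O) = (7/1) × 0.7262 = 5.083 mol → 91.60 g
% yield = 85.2 / 91.60 × 100 = 93.01 %

93.0 %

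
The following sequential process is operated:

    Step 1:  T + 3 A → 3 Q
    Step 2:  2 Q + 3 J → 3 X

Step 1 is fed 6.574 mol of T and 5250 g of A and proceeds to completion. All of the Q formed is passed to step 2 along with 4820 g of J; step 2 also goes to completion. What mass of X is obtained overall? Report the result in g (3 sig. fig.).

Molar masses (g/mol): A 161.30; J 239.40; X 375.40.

Step 1:
n(T) = 6.574 mol
n(A) = 5250 / 161.30 = 32.55 mol
n/ν → T: 6.574, A: 10.85; T is limiting.
n(Q) produced = (3/1) × 6.574 = 19.72 mol
Step 2:
n(Q) available = 19.72 mol
n(J) = 4820 / 239.40 = 20.13 mol
n/ν → Q: 9.860, J: 6.710; J is limiting.
n(X) = (3/3) × 20.13 = 20.13 mol
mass = 20.13 × 375.40 = 7557 g

7560 g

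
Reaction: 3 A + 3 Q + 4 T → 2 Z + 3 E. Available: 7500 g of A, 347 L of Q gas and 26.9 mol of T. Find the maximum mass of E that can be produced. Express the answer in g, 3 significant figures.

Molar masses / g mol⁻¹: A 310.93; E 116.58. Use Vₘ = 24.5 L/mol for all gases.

1650 g

n(A) = 7500 / 310.93 = 24.12 mol
n(Q) = 347.0 / 24.5 = 14.16 mol
n(T) = 26.90 mol
n/ν for A = 24.12/3 = 8.040
n/ν for Q = 14.16/3 = 4.720
n/ν for T = 26.90/4 = 6.725
Smallest n/ν is Q → limiting reagent.
n(E) = (3/3) × 14.16 = 14.16 mol
mass = 14.16 × 116.58 = 1651 g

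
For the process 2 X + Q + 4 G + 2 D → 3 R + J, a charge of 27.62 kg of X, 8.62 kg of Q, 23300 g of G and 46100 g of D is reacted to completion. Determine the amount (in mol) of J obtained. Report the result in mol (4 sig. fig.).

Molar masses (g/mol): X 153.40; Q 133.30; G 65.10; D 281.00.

64.67 mol

n(X) = 27.62×1000 / 153.40 = 180.1 mol
n(Q) = 8.620×1000 / 133.30 = 64.67 mol
n(G) = 23300 / 65.10 = 357.9 mol
n(D) = 46100 / 281.00 = 164.1 mol
n/ν → X: 90.05, Q: 64.67, G: 89.48, D: 82.05; Q is limiting.
n(J) = (1/1) × 64.67 = 64.67 mol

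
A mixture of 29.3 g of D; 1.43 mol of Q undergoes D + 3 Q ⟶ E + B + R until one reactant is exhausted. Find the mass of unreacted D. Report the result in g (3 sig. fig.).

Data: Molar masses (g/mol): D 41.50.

n(D) = 29.30 / 41.50 = 0.7060 mol
n(Q) = 1.430 mol
n/ν for D = 0.7060/1 = 0.7060
n/ν for Q = 1.430/3 = 0.4767
Smallest n/ν is Q → limiting reagent.
D consumed = (1/3) × 1.430 = 0.4767 mol
D remaining = 0.7060 − 0.4767 = 0.2293 mol
mass = 0.2293 × 41.50 = 9.516 g

9.52 g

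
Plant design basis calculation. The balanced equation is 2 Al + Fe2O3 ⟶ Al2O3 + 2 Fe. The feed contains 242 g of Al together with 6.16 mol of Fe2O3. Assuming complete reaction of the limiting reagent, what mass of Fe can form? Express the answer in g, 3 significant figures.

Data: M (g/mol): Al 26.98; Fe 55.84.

501 g

n(Al) = 242.0 / 26.98 = 8.970 mol
n(Fe2O3) = 6.160 mol
n/ν for Al = 8.970/2 = 4.485
n/ν for Fe2O3 = 6.160/1 = 6.160
Smallest n/ν is Al → limiting reagent.
n(Fe) = (2/2) × 8.970 = 8.970 mol
mass = 8.970 × 55.84 = 500.9 g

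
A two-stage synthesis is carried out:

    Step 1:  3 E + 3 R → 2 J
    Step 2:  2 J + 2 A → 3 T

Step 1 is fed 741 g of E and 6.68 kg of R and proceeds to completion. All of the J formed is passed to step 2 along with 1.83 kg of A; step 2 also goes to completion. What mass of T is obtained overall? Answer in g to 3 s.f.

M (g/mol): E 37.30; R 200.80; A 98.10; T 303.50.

6030 g

Step 1:
n(E) = 741.0 / 37.30 = 19.87 mol
n(R) = 6.680×1000 / 200.80 = 33.27 mol
n/ν → E: 6.623, R: 11.09; E is limiting.
n(J) produced = (2/3) × 19.87 = 13.25 mol
Step 2:
n(J) available = 13.25 mol
n(A) = 1.830×1000 / 98.10 = 18.65 mol
n/ν → J: 6.625, A: 9.325; J is limiting.
n(T) = (3/2) × 13.25 = 19.88 mol
mass = 19.88 × 303.50 = 6034 g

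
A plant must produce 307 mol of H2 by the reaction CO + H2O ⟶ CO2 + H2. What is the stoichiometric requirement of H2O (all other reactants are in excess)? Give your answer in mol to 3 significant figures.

n(H2) = 307.0 mol
n(H2O) = (1/1) × 307.0 = 307.0 mol

307 mol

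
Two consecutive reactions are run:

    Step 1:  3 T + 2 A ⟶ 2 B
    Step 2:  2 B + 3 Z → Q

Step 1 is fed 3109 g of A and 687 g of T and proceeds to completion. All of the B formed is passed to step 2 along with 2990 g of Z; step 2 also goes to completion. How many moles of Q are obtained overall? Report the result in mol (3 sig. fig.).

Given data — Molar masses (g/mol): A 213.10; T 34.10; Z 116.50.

6.72 mol

Step 1:
n(A) = 3109 / 213.10 = 14.59 mol
n(T) = 687.0 / 34.10 = 20.15 mol
n/ν for A = 14.59/2 = 7.295
n/ν for T = 20.15/3 = 6.717
Smallest n/ν is T → limiting reagent.
n(B) produced = (2/3) × 20.15 = 13.43 mol
Step 2:
n(B) available = 13.43 mol
n(Z) = 2990 / 116.50 = 25.67 mol
n/ν for B = 13.43/2 = 6.715
n/ν for Z = 25.67/3 = 8.557
Smallest n/ν is B → limiting reagent.
n(Q) = (1/2) × 13.43 = 6.715 mol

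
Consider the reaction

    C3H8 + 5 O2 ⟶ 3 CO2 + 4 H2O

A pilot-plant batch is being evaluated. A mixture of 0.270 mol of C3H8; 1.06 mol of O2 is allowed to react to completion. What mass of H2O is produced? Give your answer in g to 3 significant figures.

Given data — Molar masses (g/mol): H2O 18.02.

15.3 g

n(C3H8) = 0.2700 mol
n(O2) = 1.060 mol
n/ν for C3H8 = 0.2700/1 = 0.2700
n/ν for O2 = 1.060/5 = 0.2120
Smallest n/ν is O2 → limiting reagent.
n(H2O) = (4/5) × 1.060 = 0.8480 mol
mass = 0.8480 × 18.02 = 15.28 g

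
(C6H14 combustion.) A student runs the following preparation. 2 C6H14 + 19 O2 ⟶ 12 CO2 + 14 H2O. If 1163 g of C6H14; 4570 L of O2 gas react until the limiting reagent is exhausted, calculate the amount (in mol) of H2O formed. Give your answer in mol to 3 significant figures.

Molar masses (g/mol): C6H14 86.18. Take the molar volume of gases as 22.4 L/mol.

n(C6H14) = 1163 / 86.18 = 13.50 mol
n(O2) = 4570 / 22.4 = 204.0 mol
n/ν for C6H14 = 13.50/2 = 6.750
n/ν for O2 = 204.0/19 = 10.74
Smallest n/ν is C6H14 → limiting reagent.
n(H2O) = (14/2) × 13.50 = 94.50 mol

94.5 mol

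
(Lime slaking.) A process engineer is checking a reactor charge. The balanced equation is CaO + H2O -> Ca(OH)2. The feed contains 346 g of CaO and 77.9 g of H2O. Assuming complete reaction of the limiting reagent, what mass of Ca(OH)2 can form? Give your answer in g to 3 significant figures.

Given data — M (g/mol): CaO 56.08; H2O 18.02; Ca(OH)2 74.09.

320 g

n(CaO) = 346.0 / 56.08 = 6.170 mol
n(H2O) = 77.90 / 18.02 = 4.323 mol
n/ν → CaO: 6.170, H2O: 4.323; H2O is limiting.
n(Ca(OH)2) = (1/1) × 4.323 = 4.323 mol
mass = 4.323 × 74.09 = 320.3 g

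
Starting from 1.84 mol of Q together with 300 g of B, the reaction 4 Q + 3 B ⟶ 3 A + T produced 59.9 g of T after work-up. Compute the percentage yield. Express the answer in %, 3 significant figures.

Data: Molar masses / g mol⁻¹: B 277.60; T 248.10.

n(Q) = 1.840 mol
n(B) = 300.0 / 277.60 = 1.081 mol
n/ν for Q = 1.840/4 = 0.4600
n/ν for B = 1.081/3 = 0.3603
Smallest n/ν is B → limiting reagent.
theoretical n(T) = (1/3) × 1.081 = 0.3603 mol → 89.39 g
% yield = 59.9 / 89.39 × 100 = 67.01 %

67.0 %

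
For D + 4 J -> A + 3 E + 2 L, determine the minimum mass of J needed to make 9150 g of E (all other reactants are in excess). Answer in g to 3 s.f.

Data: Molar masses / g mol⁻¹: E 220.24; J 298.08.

16500 g

n(E) = 9150 / 220.24 = 41.55 mol
n(J) = (4/3) × 41.55 = 55.40 mol
mass = 55.40 × 298.08 = 16510 g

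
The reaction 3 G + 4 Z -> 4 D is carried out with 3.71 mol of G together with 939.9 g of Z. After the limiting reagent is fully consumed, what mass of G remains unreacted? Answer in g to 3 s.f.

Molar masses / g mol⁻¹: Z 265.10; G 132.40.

n(G) = 3.710 mol
n(Z) = 939.9 / 265.10 = 3.545 mol
n/ν → G: 1.237, Z: 0.8863; Z is limiting.
G consumed = (3/4) × 3.545 = 2.659 mol
G remaining = 3.710 − 2.659 = 1.051 mol
mass = 1.051 × 132.40 = 139.2 g

139 g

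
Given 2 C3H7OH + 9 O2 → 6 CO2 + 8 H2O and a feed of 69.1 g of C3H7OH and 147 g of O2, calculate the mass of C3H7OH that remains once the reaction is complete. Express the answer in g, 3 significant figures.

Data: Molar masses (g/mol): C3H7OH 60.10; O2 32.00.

7.75 g

n(C3H7OH) = 69.10 / 60.10 = 1.150 mol
n(O2) = 147.0 / 32.00 = 4.594 mol
n/ν for C3H7OH = 1.150/2 = 0.5750
n/ν for O2 = 4.594/9 = 0.5104
Smallest n/ν is O2 → limiting reagent.
C3H7OH consumed = (2/9) × 4.594 = 1.021 mol
C3H7OH remaining = 1.150 − 1.021 = 0.1290 mol
mass = 0.1290 × 60.10 = 7.753 g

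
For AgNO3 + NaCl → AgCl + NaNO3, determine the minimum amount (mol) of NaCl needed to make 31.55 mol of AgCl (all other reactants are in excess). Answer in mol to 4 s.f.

31.55 mol

n(AgCl) = 31.55 mol
n(NaCl) = (1/1) × 31.55 = 31.55 mol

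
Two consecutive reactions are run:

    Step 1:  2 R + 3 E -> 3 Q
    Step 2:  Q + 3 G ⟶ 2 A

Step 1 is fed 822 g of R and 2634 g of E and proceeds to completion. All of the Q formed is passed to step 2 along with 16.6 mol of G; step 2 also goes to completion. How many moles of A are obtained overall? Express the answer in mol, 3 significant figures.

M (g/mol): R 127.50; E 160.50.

Step 1:
n(R) = 822.0 / 127.50 = 6.447 mol
n(E) = 2634 / 160.50 = 16.41 mol
n/ν for R = 6.447/2 = 3.224
n/ν for E = 16.41/3 = 5.470
Smallest n/ν is R → limiting reagent.
n(Q) produced = (3/2) × 6.447 = 9.671 mol
Step 2:
n(Q) available = 9.671 mol
n(G) = 16.60 mol
n/ν for Q = 9.671/1 = 9.671
n/ν for G = 16.60/3 = 5.533
Smallest n/ν is G → limiting reagent.
n(A) = (2/3) × 16.60 = 11.07 mol

11.1 mol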